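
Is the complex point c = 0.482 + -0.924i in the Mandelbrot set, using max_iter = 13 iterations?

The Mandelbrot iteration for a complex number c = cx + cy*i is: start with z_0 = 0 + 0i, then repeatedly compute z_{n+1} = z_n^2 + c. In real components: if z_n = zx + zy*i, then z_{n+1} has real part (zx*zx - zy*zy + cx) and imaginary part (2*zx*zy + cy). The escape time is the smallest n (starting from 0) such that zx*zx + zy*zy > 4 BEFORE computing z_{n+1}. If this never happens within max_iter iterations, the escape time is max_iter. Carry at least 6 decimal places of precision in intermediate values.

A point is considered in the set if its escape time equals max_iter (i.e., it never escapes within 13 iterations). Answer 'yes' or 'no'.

z_0 = 0 + 0i, c = 0.4820 + -0.9240i
Iter 1: z = 0.4820 + -0.9240i, |z|^2 = 1.0861
Iter 2: z = -0.1395 + -1.8147i, |z|^2 = 3.3127
Iter 3: z = -2.7918 + -0.4179i, |z|^2 = 7.9689
Escaped at iteration 3

Answer: no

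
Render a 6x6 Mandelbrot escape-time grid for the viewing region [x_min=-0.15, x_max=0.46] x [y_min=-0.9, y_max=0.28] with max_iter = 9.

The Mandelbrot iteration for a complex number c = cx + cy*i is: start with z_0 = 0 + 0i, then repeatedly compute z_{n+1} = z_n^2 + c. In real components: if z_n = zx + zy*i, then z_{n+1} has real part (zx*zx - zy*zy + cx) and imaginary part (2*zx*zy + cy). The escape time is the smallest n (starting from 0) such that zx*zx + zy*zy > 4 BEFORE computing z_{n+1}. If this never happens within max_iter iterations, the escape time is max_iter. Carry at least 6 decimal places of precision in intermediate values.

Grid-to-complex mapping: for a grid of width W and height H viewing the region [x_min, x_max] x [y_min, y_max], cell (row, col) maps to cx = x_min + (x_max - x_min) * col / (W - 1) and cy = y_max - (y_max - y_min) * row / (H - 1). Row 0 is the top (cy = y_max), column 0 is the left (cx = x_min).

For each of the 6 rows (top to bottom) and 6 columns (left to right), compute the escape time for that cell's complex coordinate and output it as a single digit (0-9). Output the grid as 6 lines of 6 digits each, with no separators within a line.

Answer: 999997
999995
999997
999996
999894
985443

Derivation:
(row=0, col=0): c = -0.1500 + 0.2800i → escape time 9
(row=0, col=1): c = -0.0280 + 0.2800i → escape time 9
(row=0, col=2): c = 0.0940 + 0.2800i → escape time 9
(row=0, col=3): c = 0.2160 + 0.2800i → escape time 9
(row=0, col=4): c = 0.3380 + 0.2800i → escape time 9
(row=0, col=5): c = 0.4600 + 0.2800i → escape time 7
(row=1, col=0): c = -0.1500 + 0.0440i → escape time 9
(row=1, col=1): c = -0.0280 + 0.0440i → escape time 9
(row=1, col=2): c = 0.0940 + 0.0440i → escape time 9
(row=1, col=3): c = 0.2160 + 0.0440i → escape time 9
(row=1, col=4): c = 0.3380 + 0.0440i → escape time 9
(row=1, col=5): c = 0.4600 + 0.0440i → escape time 5
(row=2, col=0): c = -0.1500 + -0.1920i → escape time 9
(row=2, col=1): c = -0.0280 + -0.1920i → escape time 9
(row=2, col=2): c = 0.0940 + -0.1920i → escape time 9
(row=2, col=3): c = 0.2160 + -0.1920i → escape time 9
(row=2, col=4): c = 0.3380 + -0.1920i → escape time 9
(row=2, col=5): c = 0.4600 + -0.1920i → escape time 7
(row=3, col=0): c = -0.1500 + -0.4280i → escape time 9
(row=3, col=1): c = -0.0280 + -0.4280i → escape time 9
(row=3, col=2): c = 0.0940 + -0.4280i → escape time 9
(row=3, col=3): c = 0.2160 + -0.4280i → escape time 9
(row=3, col=4): c = 0.3380 + -0.4280i → escape time 9
(row=3, col=5): c = 0.4600 + -0.4280i → escape time 6
(row=4, col=0): c = -0.1500 + -0.6640i → escape time 9
(row=4, col=1): c = -0.0280 + -0.6640i → escape time 9
(row=4, col=2): c = 0.0940 + -0.6640i → escape time 9
(row=4, col=3): c = 0.2160 + -0.6640i → escape time 8
(row=4, col=4): c = 0.3380 + -0.6640i → escape time 9
(row=4, col=5): c = 0.4600 + -0.6640i → escape time 4
(row=5, col=0): c = -0.1500 + -0.9000i → escape time 9
(row=5, col=1): c = -0.0280 + -0.9000i → escape time 8
(row=5, col=2): c = 0.0940 + -0.9000i → escape time 5
(row=5, col=3): c = 0.2160 + -0.9000i → escape time 4
(row=5, col=4): c = 0.3380 + -0.9000i → escape time 4
(row=5, col=5): c = 0.4600 + -0.9000i → escape time 3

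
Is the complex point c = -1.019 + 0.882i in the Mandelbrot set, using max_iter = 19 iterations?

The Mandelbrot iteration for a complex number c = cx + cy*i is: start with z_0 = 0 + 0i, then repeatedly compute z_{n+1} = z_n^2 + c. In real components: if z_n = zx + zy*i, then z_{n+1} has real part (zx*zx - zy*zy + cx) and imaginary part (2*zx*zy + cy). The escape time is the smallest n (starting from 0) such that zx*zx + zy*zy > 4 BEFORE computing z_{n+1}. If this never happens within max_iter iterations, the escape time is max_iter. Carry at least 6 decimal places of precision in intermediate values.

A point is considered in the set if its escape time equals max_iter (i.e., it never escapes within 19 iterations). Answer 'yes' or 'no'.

z_0 = 0 + 0i, c = -1.0190 + 0.8820i
Iter 1: z = -1.0190 + 0.8820i, |z|^2 = 1.8163
Iter 2: z = -0.7586 + -0.9155i, |z|^2 = 1.4136
Iter 3: z = -1.2818 + 2.2710i, |z|^2 = 6.8001
Escaped at iteration 3

Answer: no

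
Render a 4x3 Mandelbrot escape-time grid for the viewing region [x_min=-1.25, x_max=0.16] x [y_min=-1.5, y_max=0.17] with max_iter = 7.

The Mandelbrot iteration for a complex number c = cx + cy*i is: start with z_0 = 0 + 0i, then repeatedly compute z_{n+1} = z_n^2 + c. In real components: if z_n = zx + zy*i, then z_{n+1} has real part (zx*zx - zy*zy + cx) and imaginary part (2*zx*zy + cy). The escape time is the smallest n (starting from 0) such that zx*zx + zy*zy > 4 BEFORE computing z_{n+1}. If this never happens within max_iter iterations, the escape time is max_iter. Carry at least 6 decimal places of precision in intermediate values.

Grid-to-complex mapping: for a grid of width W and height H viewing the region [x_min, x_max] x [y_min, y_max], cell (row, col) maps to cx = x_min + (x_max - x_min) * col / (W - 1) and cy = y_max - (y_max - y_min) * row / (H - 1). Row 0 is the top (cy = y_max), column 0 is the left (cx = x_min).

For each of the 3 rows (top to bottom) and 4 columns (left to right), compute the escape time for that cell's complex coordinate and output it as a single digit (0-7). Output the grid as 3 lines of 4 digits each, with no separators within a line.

(row=0, col=0): c = -1.2500 + 0.1700i → escape time 7
(row=0, col=1): c = -0.7800 + 0.1700i → escape time 7
(row=0, col=2): c = -0.3100 + 0.1700i → escape time 7
(row=0, col=3): c = 0.1600 + 0.1700i → escape time 7
(row=1, col=0): c = -1.2500 + -0.6650i → escape time 3
(row=1, col=1): c = -0.7800 + -0.6650i → escape time 5
(row=1, col=2): c = -0.3100 + -0.6650i → escape time 7
(row=1, col=3): c = 0.1600 + -0.6650i → escape time 7
(row=2, col=0): c = -1.2500 + -1.5000i → escape time 2
(row=2, col=1): c = -0.7800 + -1.5000i → escape time 2
(row=2, col=2): c = -0.3100 + -1.5000i → escape time 2
(row=2, col=3): c = 0.1600 + -1.5000i → escape time 2

Answer: 7777
3577
2222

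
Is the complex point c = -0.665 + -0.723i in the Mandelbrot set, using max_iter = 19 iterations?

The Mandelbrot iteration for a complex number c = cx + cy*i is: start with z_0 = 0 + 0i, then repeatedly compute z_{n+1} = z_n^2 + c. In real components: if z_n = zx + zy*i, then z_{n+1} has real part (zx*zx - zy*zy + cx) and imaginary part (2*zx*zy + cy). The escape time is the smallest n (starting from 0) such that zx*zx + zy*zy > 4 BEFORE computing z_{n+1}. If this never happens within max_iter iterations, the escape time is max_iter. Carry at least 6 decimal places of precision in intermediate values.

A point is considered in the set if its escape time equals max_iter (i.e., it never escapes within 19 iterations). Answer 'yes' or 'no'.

Answer: no

Derivation:
z_0 = 0 + 0i, c = -0.6650 + -0.7230i
Iter 1: z = -0.6650 + -0.7230i, |z|^2 = 0.9650
Iter 2: z = -0.7455 + 0.2386i, |z|^2 = 0.6127
Iter 3: z = -0.1661 + -1.0787i, |z|^2 = 1.1913
Iter 4: z = -1.8011 + -0.3645i, |z|^2 = 3.3768
Iter 5: z = 2.4460 + 0.5901i, |z|^2 = 6.3311
Escaped at iteration 5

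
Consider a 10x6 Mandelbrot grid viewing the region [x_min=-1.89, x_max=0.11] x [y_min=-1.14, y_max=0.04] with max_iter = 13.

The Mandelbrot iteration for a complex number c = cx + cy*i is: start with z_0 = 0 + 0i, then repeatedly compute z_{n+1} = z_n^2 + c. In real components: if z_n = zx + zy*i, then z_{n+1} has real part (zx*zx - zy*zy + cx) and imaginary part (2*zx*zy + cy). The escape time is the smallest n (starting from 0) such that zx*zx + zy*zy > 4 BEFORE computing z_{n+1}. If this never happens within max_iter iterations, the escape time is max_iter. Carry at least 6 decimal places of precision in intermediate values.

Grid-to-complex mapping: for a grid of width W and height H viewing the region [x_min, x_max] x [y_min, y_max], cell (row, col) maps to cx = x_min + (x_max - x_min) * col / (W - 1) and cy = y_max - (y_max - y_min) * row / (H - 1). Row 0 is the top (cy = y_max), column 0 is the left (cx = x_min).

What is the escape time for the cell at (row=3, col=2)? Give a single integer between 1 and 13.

Answer: 3

Derivation:
z_0 = 0 + 0i, c = -1.4456 + -0.6680i
Iter 1: z = -1.4456 + -0.6680i, |z|^2 = 2.5359
Iter 2: z = 0.1979 + 1.2633i, |z|^2 = 1.6350
Iter 3: z = -3.0022 + -0.1681i, |z|^2 = 9.0417
Escaped at iteration 3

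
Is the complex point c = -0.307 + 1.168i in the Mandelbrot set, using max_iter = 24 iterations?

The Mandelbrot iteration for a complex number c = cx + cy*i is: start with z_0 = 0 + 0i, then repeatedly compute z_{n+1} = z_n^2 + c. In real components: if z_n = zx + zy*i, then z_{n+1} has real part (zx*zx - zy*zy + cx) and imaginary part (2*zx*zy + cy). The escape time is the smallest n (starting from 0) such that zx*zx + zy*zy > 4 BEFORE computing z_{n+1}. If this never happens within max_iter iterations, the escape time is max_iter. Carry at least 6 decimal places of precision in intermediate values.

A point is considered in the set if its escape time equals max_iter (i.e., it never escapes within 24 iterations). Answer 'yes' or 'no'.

Answer: no

Derivation:
z_0 = 0 + 0i, c = -0.3070 + 1.1680i
Iter 1: z = -0.3070 + 1.1680i, |z|^2 = 1.4585
Iter 2: z = -1.5770 + 0.4508i, |z|^2 = 2.6901
Iter 3: z = 1.9766 + -0.2540i, |z|^2 = 3.9714
Iter 4: z = 3.5354 + 0.1641i, |z|^2 = 12.5260
Escaped at iteration 4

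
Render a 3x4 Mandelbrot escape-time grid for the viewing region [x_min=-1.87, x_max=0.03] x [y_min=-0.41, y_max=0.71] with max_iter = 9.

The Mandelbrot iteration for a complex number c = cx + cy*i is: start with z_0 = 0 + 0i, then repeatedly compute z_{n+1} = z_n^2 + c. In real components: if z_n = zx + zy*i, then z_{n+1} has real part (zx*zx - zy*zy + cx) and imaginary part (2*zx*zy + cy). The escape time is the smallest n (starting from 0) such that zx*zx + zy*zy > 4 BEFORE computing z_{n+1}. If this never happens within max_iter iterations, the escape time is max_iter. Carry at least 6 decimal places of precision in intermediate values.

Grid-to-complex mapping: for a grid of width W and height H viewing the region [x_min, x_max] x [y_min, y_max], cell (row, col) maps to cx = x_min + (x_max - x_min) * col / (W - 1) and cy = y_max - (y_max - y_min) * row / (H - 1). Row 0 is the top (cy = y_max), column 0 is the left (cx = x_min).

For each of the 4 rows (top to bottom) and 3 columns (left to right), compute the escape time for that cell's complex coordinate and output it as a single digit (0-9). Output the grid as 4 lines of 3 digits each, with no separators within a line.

(row=0, col=0): c = -1.8700 + 0.7100i → escape time 1
(row=0, col=1): c = -0.9200 + 0.7100i → escape time 4
(row=0, col=2): c = 0.0300 + 0.7100i → escape time 9
(row=1, col=0): c = -1.8700 + 0.3367i → escape time 3
(row=1, col=1): c = -0.9200 + 0.3367i → escape time 9
(row=1, col=2): c = 0.0300 + 0.3367i → escape time 9
(row=2, col=0): c = -1.8700 + -0.0367i → escape time 6
(row=2, col=1): c = -0.9200 + -0.0367i → escape time 9
(row=2, col=2): c = 0.0300 + -0.0367i → escape time 9
(row=3, col=0): c = -1.8700 + -0.4100i → escape time 3
(row=3, col=1): c = -0.9200 + -0.4100i → escape time 7
(row=3, col=2): c = 0.0300 + -0.4100i → escape time 9

Answer: 149
399
699
379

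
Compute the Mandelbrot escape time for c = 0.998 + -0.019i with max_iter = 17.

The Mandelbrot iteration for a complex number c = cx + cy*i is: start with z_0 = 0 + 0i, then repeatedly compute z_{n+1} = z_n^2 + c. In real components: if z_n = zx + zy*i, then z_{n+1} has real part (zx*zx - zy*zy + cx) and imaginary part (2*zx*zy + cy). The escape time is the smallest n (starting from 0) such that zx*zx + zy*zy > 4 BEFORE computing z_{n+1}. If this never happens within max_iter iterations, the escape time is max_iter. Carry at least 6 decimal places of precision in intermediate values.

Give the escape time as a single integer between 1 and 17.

Answer: 3

Derivation:
z_0 = 0 + 0i, c = 0.9980 + -0.0190i
Iter 1: z = 0.9980 + -0.0190i, |z|^2 = 0.9964
Iter 2: z = 1.9936 + -0.0569i, |z|^2 = 3.9779
Iter 3: z = 4.9694 + -0.2460i, |z|^2 = 24.7552
Escaped at iteration 3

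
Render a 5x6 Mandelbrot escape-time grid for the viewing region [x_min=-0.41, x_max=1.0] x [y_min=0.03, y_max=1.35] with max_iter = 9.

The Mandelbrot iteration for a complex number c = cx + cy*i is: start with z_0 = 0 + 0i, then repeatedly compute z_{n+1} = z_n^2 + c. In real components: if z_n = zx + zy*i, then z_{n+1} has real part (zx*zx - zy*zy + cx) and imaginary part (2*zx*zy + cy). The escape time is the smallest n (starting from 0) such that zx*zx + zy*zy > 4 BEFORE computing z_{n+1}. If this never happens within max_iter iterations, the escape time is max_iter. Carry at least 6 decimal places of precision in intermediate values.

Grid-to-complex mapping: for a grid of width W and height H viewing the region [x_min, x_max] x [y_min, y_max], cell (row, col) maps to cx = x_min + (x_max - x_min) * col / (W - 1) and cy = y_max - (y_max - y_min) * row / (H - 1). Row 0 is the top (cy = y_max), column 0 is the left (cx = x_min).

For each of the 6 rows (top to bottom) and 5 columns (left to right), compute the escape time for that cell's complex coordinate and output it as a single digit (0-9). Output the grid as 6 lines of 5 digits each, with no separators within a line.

(row=0, col=0): c = -0.4100 + 1.3500i → escape time 2
(row=0, col=1): c = -0.0575 + 1.3500i → escape time 2
(row=0, col=2): c = 0.2950 + 1.3500i → escape time 2
(row=0, col=3): c = 0.6475 + 1.3500i → escape time 2
(row=0, col=4): c = 1.0000 + 1.3500i → escape time 2
(row=1, col=0): c = -0.4100 + 1.0860i → escape time 4
(row=1, col=1): c = -0.0575 + 1.0860i → escape time 5
(row=1, col=2): c = 0.2950 + 1.0860i → escape time 3
(row=1, col=3): c = 0.6475 + 1.0860i → escape time 2
(row=1, col=4): c = 1.0000 + 1.0860i → escape time 2
(row=2, col=0): c = -0.4100 + 0.8220i → escape time 6
(row=2, col=1): c = -0.0575 + 0.8220i → escape time 9
(row=2, col=2): c = 0.2950 + 0.8220i → escape time 4
(row=2, col=3): c = 0.6475 + 0.8220i → escape time 3
(row=2, col=4): c = 1.0000 + 0.8220i → escape time 2
(row=3, col=0): c = -0.4100 + 0.5580i → escape time 9
(row=3, col=1): c = -0.0575 + 0.5580i → escape time 9
(row=3, col=2): c = 0.2950 + 0.5580i → escape time 9
(row=3, col=3): c = 0.6475 + 0.5580i → escape time 3
(row=3, col=4): c = 1.0000 + 0.5580i → escape time 2
(row=4, col=0): c = -0.4100 + 0.2940i → escape time 9
(row=4, col=1): c = -0.0575 + 0.2940i → escape time 9
(row=4, col=2): c = 0.2950 + 0.2940i → escape time 9
(row=4, col=3): c = 0.6475 + 0.2940i → escape time 4
(row=4, col=4): c = 1.0000 + 0.2940i → escape time 2
(row=5, col=0): c = -0.4100 + 0.0300i → escape time 9
(row=5, col=1): c = -0.0575 + 0.0300i → escape time 9
(row=5, col=2): c = 0.2950 + 0.0300i → escape time 9
(row=5, col=3): c = 0.6475 + 0.0300i → escape time 4
(row=5, col=4): c = 1.0000 + 0.0300i → escape time 2

Answer: 22222
45322
69432
99932
99942
99942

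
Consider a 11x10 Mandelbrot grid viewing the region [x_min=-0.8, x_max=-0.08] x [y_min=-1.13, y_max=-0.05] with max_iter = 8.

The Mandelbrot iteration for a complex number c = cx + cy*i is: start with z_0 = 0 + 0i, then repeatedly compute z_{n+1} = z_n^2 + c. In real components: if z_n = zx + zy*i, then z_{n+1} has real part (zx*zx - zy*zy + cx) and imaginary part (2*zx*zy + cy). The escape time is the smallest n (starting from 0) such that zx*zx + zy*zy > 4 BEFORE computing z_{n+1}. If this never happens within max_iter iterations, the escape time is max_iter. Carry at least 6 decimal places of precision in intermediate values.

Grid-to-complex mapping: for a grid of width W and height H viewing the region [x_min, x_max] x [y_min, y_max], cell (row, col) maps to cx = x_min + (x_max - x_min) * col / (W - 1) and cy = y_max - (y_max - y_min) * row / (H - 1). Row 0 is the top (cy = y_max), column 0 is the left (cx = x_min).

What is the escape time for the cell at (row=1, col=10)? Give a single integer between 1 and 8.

Answer: 8

Derivation:
z_0 = 0 + 0i, c = -0.0800 + -0.1700i
Iter 1: z = -0.0800 + -0.1700i, |z|^2 = 0.0353
Iter 2: z = -0.1025 + -0.1428i, |z|^2 = 0.0309
Iter 3: z = -0.0899 + -0.1407i, |z|^2 = 0.0279
Iter 4: z = -0.0917 + -0.1447i, |z|^2 = 0.0294
Iter 5: z = -0.0925 + -0.1435i, |z|^2 = 0.0291
Iter 6: z = -0.0920 + -0.1435i, |z|^2 = 0.0290
Iter 7: z = -0.0921 + -0.1436i, |z|^2 = 0.0291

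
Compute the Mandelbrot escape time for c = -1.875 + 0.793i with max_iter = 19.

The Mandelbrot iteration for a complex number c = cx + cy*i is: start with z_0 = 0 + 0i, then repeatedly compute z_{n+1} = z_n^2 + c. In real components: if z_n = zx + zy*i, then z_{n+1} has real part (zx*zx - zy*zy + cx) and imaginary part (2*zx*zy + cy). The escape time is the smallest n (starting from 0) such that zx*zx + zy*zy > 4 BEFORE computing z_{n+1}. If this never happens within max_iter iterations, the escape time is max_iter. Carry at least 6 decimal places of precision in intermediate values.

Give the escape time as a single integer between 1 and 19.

Answer: 1

Derivation:
z_0 = 0 + 0i, c = -1.8750 + 0.7930i
Iter 1: z = -1.8750 + 0.7930i, |z|^2 = 4.1445
Escaped at iteration 1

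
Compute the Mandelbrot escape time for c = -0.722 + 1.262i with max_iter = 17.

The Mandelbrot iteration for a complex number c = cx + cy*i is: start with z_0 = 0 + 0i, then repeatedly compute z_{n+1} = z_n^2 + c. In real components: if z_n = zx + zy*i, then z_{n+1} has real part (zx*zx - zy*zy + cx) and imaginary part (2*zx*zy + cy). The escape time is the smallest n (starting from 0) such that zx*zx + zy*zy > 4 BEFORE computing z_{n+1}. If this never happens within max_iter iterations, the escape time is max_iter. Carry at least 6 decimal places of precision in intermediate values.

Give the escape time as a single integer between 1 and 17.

Answer: 3

Derivation:
z_0 = 0 + 0i, c = -0.7220 + 1.2620i
Iter 1: z = -0.7220 + 1.2620i, |z|^2 = 2.1139
Iter 2: z = -1.7934 + -0.5603i, |z|^2 = 3.5301
Iter 3: z = 2.1802 + 3.2717i, |z|^2 = 15.4574
Escaped at iteration 3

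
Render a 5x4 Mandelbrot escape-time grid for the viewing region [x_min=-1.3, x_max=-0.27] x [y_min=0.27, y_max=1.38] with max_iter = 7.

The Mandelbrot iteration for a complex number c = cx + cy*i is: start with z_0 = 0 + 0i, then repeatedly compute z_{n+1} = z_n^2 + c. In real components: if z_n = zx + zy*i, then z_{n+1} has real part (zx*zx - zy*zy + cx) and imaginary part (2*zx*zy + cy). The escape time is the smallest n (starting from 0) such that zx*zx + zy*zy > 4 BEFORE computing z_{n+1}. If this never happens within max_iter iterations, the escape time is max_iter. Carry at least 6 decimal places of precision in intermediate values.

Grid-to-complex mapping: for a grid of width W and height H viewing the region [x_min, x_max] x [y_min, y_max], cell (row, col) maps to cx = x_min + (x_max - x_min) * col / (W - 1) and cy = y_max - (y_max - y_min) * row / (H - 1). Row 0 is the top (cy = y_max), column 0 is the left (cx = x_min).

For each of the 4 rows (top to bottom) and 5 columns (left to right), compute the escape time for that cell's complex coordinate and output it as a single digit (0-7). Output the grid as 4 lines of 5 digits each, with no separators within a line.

Answer: 22222
33345
34577
77777

Derivation:
(row=0, col=0): c = -1.3000 + 1.3800i → escape time 2
(row=0, col=1): c = -1.0425 + 1.3800i → escape time 2
(row=0, col=2): c = -0.7850 + 1.3800i → escape time 2
(row=0, col=3): c = -0.5275 + 1.3800i → escape time 2
(row=0, col=4): c = -0.2700 + 1.3800i → escape time 2
(row=1, col=0): c = -1.3000 + 1.0100i → escape time 3
(row=1, col=1): c = -1.0425 + 1.0100i → escape time 3
(row=1, col=2): c = -0.7850 + 1.0100i → escape time 3
(row=1, col=3): c = -0.5275 + 1.0100i → escape time 4
(row=1, col=4): c = -0.2700 + 1.0100i → escape time 5
(row=2, col=0): c = -1.3000 + 0.6400i → escape time 3
(row=2, col=1): c = -1.0425 + 0.6400i → escape time 4
(row=2, col=2): c = -0.7850 + 0.6400i → escape time 5
(row=2, col=3): c = -0.5275 + 0.6400i → escape time 7
(row=2, col=4): c = -0.2700 + 0.6400i → escape time 7
(row=3, col=0): c = -1.3000 + 0.2700i → escape time 7
(row=3, col=1): c = -1.0425 + 0.2700i → escape time 7
(row=3, col=2): c = -0.7850 + 0.2700i → escape time 7
(row=3, col=3): c = -0.5275 + 0.2700i → escape time 7
(row=3, col=4): c = -0.2700 + 0.2700i → escape time 7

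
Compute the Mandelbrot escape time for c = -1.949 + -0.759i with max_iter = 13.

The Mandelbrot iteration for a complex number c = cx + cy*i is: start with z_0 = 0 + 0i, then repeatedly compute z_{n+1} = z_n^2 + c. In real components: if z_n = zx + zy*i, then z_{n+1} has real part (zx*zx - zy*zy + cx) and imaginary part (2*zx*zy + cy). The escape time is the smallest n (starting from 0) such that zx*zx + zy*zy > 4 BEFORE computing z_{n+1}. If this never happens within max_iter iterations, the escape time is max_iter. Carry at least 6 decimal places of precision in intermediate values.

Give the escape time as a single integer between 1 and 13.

Answer: 1

Derivation:
z_0 = 0 + 0i, c = -1.9490 + -0.7590i
Iter 1: z = -1.9490 + -0.7590i, |z|^2 = 4.3747
Escaped at iteration 1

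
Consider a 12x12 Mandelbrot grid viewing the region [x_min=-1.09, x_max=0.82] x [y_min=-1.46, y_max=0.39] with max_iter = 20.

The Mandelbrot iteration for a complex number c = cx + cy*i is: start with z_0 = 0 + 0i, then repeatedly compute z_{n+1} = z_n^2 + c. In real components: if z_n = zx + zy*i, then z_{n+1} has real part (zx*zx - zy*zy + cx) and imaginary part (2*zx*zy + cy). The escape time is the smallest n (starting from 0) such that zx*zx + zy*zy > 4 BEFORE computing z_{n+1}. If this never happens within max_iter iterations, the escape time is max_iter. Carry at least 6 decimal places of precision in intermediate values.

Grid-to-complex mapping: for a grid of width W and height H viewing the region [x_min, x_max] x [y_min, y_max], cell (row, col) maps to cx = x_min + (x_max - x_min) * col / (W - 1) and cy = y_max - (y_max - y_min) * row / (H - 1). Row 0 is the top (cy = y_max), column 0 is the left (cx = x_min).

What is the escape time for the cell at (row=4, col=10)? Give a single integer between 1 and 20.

Answer: 4

Derivation:
z_0 = 0 + 0i, c = 0.6464 + -0.2827i
Iter 1: z = 0.6464 + -0.2827i, |z|^2 = 0.4977
Iter 2: z = 0.9842 + -0.6482i, |z|^2 = 1.3889
Iter 3: z = 1.1949 + -1.5587i, |z|^2 = 3.8572
Iter 4: z = -0.3555 + -4.0076i, |z|^2 = 16.1870
Escaped at iteration 4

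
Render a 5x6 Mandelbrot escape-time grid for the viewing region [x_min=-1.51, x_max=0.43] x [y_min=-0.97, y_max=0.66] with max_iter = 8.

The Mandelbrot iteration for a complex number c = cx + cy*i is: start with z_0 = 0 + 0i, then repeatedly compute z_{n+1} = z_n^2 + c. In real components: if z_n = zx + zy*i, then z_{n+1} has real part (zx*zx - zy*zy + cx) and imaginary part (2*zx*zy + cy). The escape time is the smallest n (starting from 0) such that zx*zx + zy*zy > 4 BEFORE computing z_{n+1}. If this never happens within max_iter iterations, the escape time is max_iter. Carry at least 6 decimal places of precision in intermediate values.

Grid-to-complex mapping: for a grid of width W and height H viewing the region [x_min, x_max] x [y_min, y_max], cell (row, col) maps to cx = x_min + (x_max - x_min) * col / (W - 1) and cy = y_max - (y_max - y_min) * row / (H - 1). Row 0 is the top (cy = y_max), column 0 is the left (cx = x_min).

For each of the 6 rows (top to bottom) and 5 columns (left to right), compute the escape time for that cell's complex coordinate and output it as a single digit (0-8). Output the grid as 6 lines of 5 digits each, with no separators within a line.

Answer: 34885
48888
88886
58888
34886
33483

Derivation:
(row=0, col=0): c = -1.5100 + 0.6600i → escape time 3
(row=0, col=1): c = -1.0250 + 0.6600i → escape time 4
(row=0, col=2): c = -0.5400 + 0.6600i → escape time 8
(row=0, col=3): c = -0.0550 + 0.6600i → escape time 8
(row=0, col=4): c = 0.4300 + 0.6600i → escape time 5
(row=1, col=0): c = -1.5100 + 0.3340i → escape time 4
(row=1, col=1): c = -1.0250 + 0.3340i → escape time 8
(row=1, col=2): c = -0.5400 + 0.3340i → escape time 8
(row=1, col=3): c = -0.0550 + 0.3340i → escape time 8
(row=1, col=4): c = 0.4300 + 0.3340i → escape time 8
(row=2, col=0): c = -1.5100 + 0.0080i → escape time 8
(row=2, col=1): c = -1.0250 + 0.0080i → escape time 8
(row=2, col=2): c = -0.5400 + 0.0080i → escape time 8
(row=2, col=3): c = -0.0550 + 0.0080i → escape time 8
(row=2, col=4): c = 0.4300 + 0.0080i → escape time 6
(row=3, col=0): c = -1.5100 + -0.3180i → escape time 5
(row=3, col=1): c = -1.0250 + -0.3180i → escape time 8
(row=3, col=2): c = -0.5400 + -0.3180i → escape time 8
(row=3, col=3): c = -0.0550 + -0.3180i → escape time 8
(row=3, col=4): c = 0.4300 + -0.3180i → escape time 8
(row=4, col=0): c = -1.5100 + -0.6440i → escape time 3
(row=4, col=1): c = -1.0250 + -0.6440i → escape time 4
(row=4, col=2): c = -0.5400 + -0.6440i → escape time 8
(row=4, col=3): c = -0.0550 + -0.6440i → escape time 8
(row=4, col=4): c = 0.4300 + -0.6440i → escape time 6
(row=5, col=0): c = -1.5100 + -0.9700i → escape time 3
(row=5, col=1): c = -1.0250 + -0.9700i → escape time 3
(row=5, col=2): c = -0.5400 + -0.9700i → escape time 4
(row=5, col=3): c = -0.0550 + -0.9700i → escape time 8
(row=5, col=4): c = 0.4300 + -0.9700i → escape time 3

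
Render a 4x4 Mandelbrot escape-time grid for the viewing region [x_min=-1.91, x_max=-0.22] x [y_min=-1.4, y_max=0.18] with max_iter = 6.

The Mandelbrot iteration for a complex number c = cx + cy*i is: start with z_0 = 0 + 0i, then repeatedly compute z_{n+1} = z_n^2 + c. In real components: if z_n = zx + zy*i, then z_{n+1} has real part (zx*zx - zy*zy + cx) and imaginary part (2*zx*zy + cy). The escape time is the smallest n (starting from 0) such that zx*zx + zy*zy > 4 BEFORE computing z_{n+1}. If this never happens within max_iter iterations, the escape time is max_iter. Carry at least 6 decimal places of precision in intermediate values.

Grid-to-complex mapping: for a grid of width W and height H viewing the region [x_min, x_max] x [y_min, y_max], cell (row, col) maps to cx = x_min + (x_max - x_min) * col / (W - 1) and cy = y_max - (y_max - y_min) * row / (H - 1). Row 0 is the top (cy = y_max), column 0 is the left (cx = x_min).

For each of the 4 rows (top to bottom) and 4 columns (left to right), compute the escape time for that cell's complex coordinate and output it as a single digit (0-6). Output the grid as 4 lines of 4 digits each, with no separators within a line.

Answer: 4666
3666
1346
1222

Derivation:
(row=0, col=0): c = -1.9100 + 0.1800i → escape time 4
(row=0, col=1): c = -1.3467 + 0.1800i → escape time 6
(row=0, col=2): c = -0.7833 + 0.1800i → escape time 6
(row=0, col=3): c = -0.2200 + 0.1800i → escape time 6
(row=1, col=0): c = -1.9100 + -0.3467i → escape time 3
(row=1, col=1): c = -1.3467 + -0.3467i → escape time 6
(row=1, col=2): c = -0.7833 + -0.3467i → escape time 6
(row=1, col=3): c = -0.2200 + -0.3467i → escape time 6
(row=2, col=0): c = -1.9100 + -0.8733i → escape time 1
(row=2, col=1): c = -1.3467 + -0.8733i → escape time 3
(row=2, col=2): c = -0.7833 + -0.8733i → escape time 4
(row=2, col=3): c = -0.2200 + -0.8733i → escape time 6
(row=3, col=0): c = -1.9100 + -1.4000i → escape time 1
(row=3, col=1): c = -1.3467 + -1.4000i → escape time 2
(row=3, col=2): c = -0.7833 + -1.4000i → escape time 2
(row=3, col=3): c = -0.2200 + -1.4000i → escape time 2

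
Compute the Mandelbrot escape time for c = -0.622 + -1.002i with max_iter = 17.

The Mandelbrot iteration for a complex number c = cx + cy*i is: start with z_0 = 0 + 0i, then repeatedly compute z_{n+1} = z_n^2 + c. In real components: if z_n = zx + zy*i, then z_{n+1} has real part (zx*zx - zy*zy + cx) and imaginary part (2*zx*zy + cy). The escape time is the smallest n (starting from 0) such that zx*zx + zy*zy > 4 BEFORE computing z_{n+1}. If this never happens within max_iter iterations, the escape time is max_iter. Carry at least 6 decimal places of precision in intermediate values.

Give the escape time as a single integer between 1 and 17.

Answer: 4

Derivation:
z_0 = 0 + 0i, c = -0.6220 + -1.0020i
Iter 1: z = -0.6220 + -1.0020i, |z|^2 = 1.3909
Iter 2: z = -1.2391 + 0.2445i, |z|^2 = 1.5952
Iter 3: z = 0.8536 + -1.6079i, |z|^2 = 3.3141
Iter 4: z = -2.4786 + -3.7471i, |z|^2 = 20.1847
Escaped at iteration 4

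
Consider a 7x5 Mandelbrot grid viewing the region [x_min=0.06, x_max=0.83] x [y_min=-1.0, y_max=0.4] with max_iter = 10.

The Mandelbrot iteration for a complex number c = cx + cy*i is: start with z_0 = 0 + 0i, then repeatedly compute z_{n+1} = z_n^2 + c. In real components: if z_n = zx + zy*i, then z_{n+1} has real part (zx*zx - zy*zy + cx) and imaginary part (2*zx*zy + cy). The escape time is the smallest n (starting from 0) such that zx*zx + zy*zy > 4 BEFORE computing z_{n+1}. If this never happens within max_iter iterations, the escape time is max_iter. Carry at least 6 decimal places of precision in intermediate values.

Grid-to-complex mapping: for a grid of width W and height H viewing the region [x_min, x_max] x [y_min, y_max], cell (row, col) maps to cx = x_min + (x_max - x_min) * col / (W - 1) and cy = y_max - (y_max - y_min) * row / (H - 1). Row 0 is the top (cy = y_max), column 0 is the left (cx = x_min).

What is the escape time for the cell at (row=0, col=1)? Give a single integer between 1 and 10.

Answer: 10

Derivation:
z_0 = 0 + 0i, c = 0.1883 + 0.4000i
Iter 1: z = 0.1883 + 0.4000i, |z|^2 = 0.1955
Iter 2: z = 0.0638 + 0.5507i, |z|^2 = 0.3073
Iter 3: z = -0.1108 + 0.4703i, |z|^2 = 0.2334
Iter 4: z = -0.0205 + 0.2958i, |z|^2 = 0.0879
Iter 5: z = 0.1013 + 0.3879i, |z|^2 = 0.1607
Iter 6: z = 0.0482 + 0.4786i, |z|^2 = 0.2313
Iter 7: z = -0.0384 + 0.4461i, |z|^2 = 0.2005
Iter 8: z = -0.0092 + 0.3658i, |z|^2 = 0.1339
Iter 9: z = 0.0546 + 0.3933i, |z|^2 = 0.1576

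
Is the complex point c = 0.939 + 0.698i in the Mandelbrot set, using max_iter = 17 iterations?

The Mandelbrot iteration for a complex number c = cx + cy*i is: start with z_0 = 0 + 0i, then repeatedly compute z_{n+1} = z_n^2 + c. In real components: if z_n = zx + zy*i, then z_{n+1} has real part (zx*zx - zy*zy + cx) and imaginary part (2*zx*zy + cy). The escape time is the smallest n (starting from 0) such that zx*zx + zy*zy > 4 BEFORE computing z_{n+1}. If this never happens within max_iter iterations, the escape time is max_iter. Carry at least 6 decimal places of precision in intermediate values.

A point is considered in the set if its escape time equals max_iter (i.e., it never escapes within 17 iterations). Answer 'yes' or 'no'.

z_0 = 0 + 0i, c = 0.9390 + 0.6980i
Iter 1: z = 0.9390 + 0.6980i, |z|^2 = 1.3689
Iter 2: z = 1.3335 + 2.0088i, |z|^2 = 5.8137
Escaped at iteration 2

Answer: no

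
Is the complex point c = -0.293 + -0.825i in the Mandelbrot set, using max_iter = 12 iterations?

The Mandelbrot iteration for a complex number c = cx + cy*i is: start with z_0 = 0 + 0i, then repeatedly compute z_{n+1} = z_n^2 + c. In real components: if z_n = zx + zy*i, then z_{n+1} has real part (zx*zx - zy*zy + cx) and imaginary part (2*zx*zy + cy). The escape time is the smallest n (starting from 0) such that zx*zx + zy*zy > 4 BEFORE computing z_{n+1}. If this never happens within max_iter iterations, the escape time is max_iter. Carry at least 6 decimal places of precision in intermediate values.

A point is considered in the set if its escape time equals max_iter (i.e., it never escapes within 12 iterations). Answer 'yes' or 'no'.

Answer: no

Derivation:
z_0 = 0 + 0i, c = -0.2930 + -0.8250i
Iter 1: z = -0.2930 + -0.8250i, |z|^2 = 0.7665
Iter 2: z = -0.8878 + -0.3416i, |z|^2 = 0.9048
Iter 3: z = 0.3785 + -0.2186i, |z|^2 = 0.1910
Iter 4: z = -0.1975 + -0.9904i, |z|^2 = 1.0200
Iter 5: z = -1.2350 + -0.4337i, |z|^2 = 1.7133
Iter 6: z = 1.0440 + 0.2463i, |z|^2 = 1.1506
Iter 7: z = 0.7363 + -0.3107i, |z|^2 = 0.6386
Iter 8: z = 0.1526 + -1.2825i, |z|^2 = 1.6680
Iter 9: z = -1.9144 + -1.2165i, |z|^2 = 5.1449
Escaped at iteration 9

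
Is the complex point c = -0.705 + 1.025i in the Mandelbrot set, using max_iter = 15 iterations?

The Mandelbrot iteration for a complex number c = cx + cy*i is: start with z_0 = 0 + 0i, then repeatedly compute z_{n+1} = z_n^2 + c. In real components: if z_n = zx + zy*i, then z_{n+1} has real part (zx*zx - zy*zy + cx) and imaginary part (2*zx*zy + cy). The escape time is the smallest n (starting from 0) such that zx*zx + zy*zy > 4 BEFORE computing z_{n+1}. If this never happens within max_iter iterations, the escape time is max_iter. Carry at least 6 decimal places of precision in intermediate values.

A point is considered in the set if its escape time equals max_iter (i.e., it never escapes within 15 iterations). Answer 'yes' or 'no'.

Answer: no

Derivation:
z_0 = 0 + 0i, c = -0.7050 + 1.0250i
Iter 1: z = -0.7050 + 1.0250i, |z|^2 = 1.5476
Iter 2: z = -1.2586 + -0.4202i, |z|^2 = 1.7607
Iter 3: z = 0.7025 + 2.0829i, |z|^2 = 4.8317
Escaped at iteration 3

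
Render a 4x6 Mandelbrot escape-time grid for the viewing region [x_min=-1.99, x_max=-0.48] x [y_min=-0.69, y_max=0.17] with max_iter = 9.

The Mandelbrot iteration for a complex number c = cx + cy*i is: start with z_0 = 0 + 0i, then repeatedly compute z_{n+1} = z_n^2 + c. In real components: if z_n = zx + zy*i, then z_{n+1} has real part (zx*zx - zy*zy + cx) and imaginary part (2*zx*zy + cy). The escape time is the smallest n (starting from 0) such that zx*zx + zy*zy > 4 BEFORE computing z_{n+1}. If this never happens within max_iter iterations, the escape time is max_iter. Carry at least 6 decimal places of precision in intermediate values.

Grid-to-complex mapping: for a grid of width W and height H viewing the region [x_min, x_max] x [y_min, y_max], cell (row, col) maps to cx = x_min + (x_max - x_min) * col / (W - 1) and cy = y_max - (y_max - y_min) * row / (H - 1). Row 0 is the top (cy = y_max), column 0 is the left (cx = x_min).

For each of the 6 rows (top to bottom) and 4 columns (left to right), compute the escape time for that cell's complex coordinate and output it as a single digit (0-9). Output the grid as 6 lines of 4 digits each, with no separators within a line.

(row=0, col=0): c = -1.9900 + 0.1700i → escape time 2
(row=0, col=1): c = -1.4867 + 0.1700i → escape time 5
(row=0, col=2): c = -0.9833 + 0.1700i → escape time 9
(row=0, col=3): c = -0.4800 + 0.1700i → escape time 9
(row=1, col=0): c = -1.9900 + -0.0020i → escape time 8
(row=1, col=1): c = -1.4867 + -0.0020i → escape time 9
(row=1, col=2): c = -0.9833 + -0.0020i → escape time 9
(row=1, col=3): c = -0.4800 + -0.0020i → escape time 9
(row=2, col=0): c = -1.9900 + -0.1740i → escape time 2
(row=2, col=1): c = -1.4867 + -0.1740i → escape time 5
(row=2, col=2): c = -0.9833 + -0.1740i → escape time 9
(row=2, col=3): c = -0.4800 + -0.1740i → escape time 9
(row=3, col=0): c = -1.9900 + -0.3460i → escape time 1
(row=3, col=1): c = -1.4867 + -0.3460i → escape time 4
(row=3, col=2): c = -0.9833 + -0.3460i → escape time 9
(row=3, col=3): c = -0.4800 + -0.3460i → escape time 9
(row=4, col=0): c = -1.9900 + -0.5180i → escape time 1
(row=4, col=1): c = -1.4867 + -0.5180i → escape time 3
(row=4, col=2): c = -0.9833 + -0.5180i → escape time 5
(row=4, col=3): c = -0.4800 + -0.5180i → escape time 9
(row=5, col=0): c = -1.9900 + -0.6900i → escape time 1
(row=5, col=1): c = -1.4867 + -0.6900i → escape time 3
(row=5, col=2): c = -0.9833 + -0.6900i → escape time 4
(row=5, col=3): c = -0.4800 + -0.6900i → escape time 8

Answer: 2599
8999
2599
1499
1359
1348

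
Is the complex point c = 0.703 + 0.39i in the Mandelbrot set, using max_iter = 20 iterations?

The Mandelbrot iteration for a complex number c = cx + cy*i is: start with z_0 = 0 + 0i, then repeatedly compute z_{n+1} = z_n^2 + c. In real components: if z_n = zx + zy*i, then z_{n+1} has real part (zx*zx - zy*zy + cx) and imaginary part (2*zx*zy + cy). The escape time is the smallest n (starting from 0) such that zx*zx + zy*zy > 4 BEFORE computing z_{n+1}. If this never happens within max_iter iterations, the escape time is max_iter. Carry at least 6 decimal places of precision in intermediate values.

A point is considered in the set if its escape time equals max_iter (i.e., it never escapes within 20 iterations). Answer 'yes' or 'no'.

z_0 = 0 + 0i, c = 0.7030 + 0.3900i
Iter 1: z = 0.7030 + 0.3900i, |z|^2 = 0.6463
Iter 2: z = 1.0451 + 0.9383i, |z|^2 = 1.9727
Iter 3: z = 0.9148 + 2.3513i, |z|^2 = 6.3656
Escaped at iteration 3

Answer: no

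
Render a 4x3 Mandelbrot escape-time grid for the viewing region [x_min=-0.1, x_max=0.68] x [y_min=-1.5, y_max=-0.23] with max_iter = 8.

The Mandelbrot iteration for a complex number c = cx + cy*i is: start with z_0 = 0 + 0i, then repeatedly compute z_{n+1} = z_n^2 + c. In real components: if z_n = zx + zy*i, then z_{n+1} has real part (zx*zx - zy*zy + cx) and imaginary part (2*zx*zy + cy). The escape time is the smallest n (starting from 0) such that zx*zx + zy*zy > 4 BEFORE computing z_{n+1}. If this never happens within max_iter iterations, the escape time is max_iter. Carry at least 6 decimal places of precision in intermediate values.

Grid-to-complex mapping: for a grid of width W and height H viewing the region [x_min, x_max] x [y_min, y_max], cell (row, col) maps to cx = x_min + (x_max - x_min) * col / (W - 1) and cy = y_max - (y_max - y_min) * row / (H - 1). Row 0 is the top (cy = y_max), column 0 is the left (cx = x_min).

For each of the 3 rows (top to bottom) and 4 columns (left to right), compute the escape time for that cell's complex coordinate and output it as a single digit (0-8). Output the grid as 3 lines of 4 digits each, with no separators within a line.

Answer: 8883
8532
2222

Derivation:
(row=0, col=0): c = -0.1000 + -0.2300i → escape time 8
(row=0, col=1): c = 0.1600 + -0.2300i → escape time 8
(row=0, col=2): c = 0.4200 + -0.2300i → escape time 8
(row=0, col=3): c = 0.6800 + -0.2300i → escape time 3
(row=1, col=0): c = -0.1000 + -0.8650i → escape time 8
(row=1, col=1): c = 0.1600 + -0.8650i → escape time 5
(row=1, col=2): c = 0.4200 + -0.8650i → escape time 3
(row=1, col=3): c = 0.6800 + -0.8650i → escape time 2
(row=2, col=0): c = -0.1000 + -1.5000i → escape time 2
(row=2, col=1): c = 0.1600 + -1.5000i → escape time 2
(row=2, col=2): c = 0.4200 + -1.5000i → escape time 2
(row=2, col=3): c = 0.6800 + -1.5000i → escape time 2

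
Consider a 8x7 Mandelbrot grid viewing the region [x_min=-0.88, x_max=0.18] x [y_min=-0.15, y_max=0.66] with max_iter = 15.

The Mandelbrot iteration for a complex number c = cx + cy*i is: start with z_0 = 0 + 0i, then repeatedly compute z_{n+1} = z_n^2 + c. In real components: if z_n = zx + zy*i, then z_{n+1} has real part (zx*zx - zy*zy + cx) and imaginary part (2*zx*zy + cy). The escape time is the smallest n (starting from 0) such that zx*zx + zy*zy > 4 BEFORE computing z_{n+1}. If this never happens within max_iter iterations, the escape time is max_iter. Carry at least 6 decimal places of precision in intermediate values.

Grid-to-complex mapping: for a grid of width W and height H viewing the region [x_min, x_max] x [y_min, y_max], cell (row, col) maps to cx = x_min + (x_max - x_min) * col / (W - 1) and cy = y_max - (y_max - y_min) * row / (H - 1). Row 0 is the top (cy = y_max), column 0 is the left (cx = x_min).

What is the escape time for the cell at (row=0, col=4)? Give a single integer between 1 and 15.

z_0 = 0 + 0i, c = -0.2743 + 0.6600i
Iter 1: z = -0.2743 + 0.6600i, |z|^2 = 0.5108
Iter 2: z = -0.6347 + 0.2979i, |z|^2 = 0.4916
Iter 3: z = 0.0397 + 0.2818i, |z|^2 = 0.0810
Iter 4: z = -0.3521 + 0.6824i, |z|^2 = 0.5897
Iter 5: z = -0.6160 + 0.1794i, |z|^2 = 0.4116
Iter 6: z = 0.0729 + 0.4390i, |z|^2 = 0.1980
Iter 7: z = -0.4617 + 0.7240i, |z|^2 = 0.7373
Iter 8: z = -0.5854 + -0.0085i, |z|^2 = 0.3427
Iter 9: z = 0.0683 + 0.6700i, |z|^2 = 0.4535
Iter 10: z = -0.7185 + 0.7515i, |z|^2 = 1.0809
Iter 11: z = -0.3228 + -0.4198i, |z|^2 = 0.2805
Iter 12: z = -0.3463 + 0.9311i, |z|^2 = 0.9868
Iter 13: z = -1.0212 + 0.0150i, |z|^2 = 1.0431
Iter 14: z = 0.7684 + 0.6293i, |z|^2 = 0.9864

Answer: 15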